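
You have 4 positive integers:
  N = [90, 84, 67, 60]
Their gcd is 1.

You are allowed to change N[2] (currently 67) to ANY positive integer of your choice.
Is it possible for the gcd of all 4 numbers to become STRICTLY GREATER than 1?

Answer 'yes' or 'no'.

Current gcd = 1
gcd of all OTHER numbers (without N[2]=67): gcd([90, 84, 60]) = 6
The new gcd after any change is gcd(6, new_value).
This can be at most 6.
Since 6 > old gcd 1, the gcd CAN increase (e.g., set N[2] = 6).

Answer: yes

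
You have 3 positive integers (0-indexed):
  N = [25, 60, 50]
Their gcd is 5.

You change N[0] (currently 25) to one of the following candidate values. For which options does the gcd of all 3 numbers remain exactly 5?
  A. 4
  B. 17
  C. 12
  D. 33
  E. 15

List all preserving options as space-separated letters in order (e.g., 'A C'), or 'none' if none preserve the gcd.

Old gcd = 5; gcd of others (without N[0]) = 10
New gcd for candidate v: gcd(10, v). Preserves old gcd iff gcd(10, v) = 5.
  Option A: v=4, gcd(10,4)=2 -> changes
  Option B: v=17, gcd(10,17)=1 -> changes
  Option C: v=12, gcd(10,12)=2 -> changes
  Option D: v=33, gcd(10,33)=1 -> changes
  Option E: v=15, gcd(10,15)=5 -> preserves

Answer: E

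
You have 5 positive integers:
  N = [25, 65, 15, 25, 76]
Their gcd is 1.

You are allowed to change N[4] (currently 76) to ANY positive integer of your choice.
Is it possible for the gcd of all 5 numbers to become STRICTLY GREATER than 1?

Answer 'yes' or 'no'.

Current gcd = 1
gcd of all OTHER numbers (without N[4]=76): gcd([25, 65, 15, 25]) = 5
The new gcd after any change is gcd(5, new_value).
This can be at most 5.
Since 5 > old gcd 1, the gcd CAN increase (e.g., set N[4] = 5).

Answer: yes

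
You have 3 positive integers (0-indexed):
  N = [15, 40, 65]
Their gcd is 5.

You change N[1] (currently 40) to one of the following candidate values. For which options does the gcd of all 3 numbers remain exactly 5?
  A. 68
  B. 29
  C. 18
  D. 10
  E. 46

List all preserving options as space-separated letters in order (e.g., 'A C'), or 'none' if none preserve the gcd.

Old gcd = 5; gcd of others (without N[1]) = 5
New gcd for candidate v: gcd(5, v). Preserves old gcd iff gcd(5, v) = 5.
  Option A: v=68, gcd(5,68)=1 -> changes
  Option B: v=29, gcd(5,29)=1 -> changes
  Option C: v=18, gcd(5,18)=1 -> changes
  Option D: v=10, gcd(5,10)=5 -> preserves
  Option E: v=46, gcd(5,46)=1 -> changes

Answer: D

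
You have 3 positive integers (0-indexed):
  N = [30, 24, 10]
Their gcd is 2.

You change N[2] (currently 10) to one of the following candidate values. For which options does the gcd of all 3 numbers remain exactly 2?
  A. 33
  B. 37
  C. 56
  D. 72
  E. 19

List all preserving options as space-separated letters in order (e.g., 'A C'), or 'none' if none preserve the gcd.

Answer: C

Derivation:
Old gcd = 2; gcd of others (without N[2]) = 6
New gcd for candidate v: gcd(6, v). Preserves old gcd iff gcd(6, v) = 2.
  Option A: v=33, gcd(6,33)=3 -> changes
  Option B: v=37, gcd(6,37)=1 -> changes
  Option C: v=56, gcd(6,56)=2 -> preserves
  Option D: v=72, gcd(6,72)=6 -> changes
  Option E: v=19, gcd(6,19)=1 -> changes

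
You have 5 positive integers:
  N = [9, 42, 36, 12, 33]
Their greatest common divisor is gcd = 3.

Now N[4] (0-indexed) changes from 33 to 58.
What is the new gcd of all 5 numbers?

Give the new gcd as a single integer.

Answer: 1

Derivation:
Numbers: [9, 42, 36, 12, 33], gcd = 3
Change: index 4, 33 -> 58
gcd of the OTHER numbers (without index 4): gcd([9, 42, 36, 12]) = 3
New gcd = gcd(g_others, new_val) = gcd(3, 58) = 1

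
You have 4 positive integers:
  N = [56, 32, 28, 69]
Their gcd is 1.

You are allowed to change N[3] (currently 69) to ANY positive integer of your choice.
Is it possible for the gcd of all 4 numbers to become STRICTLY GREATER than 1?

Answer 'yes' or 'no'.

Current gcd = 1
gcd of all OTHER numbers (without N[3]=69): gcd([56, 32, 28]) = 4
The new gcd after any change is gcd(4, new_value).
This can be at most 4.
Since 4 > old gcd 1, the gcd CAN increase (e.g., set N[3] = 4).

Answer: yes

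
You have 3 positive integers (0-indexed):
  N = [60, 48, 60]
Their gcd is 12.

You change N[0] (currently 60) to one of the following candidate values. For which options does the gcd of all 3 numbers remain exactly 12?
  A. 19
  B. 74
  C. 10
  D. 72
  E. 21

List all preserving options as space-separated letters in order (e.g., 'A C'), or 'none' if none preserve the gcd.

Answer: D

Derivation:
Old gcd = 12; gcd of others (without N[0]) = 12
New gcd for candidate v: gcd(12, v). Preserves old gcd iff gcd(12, v) = 12.
  Option A: v=19, gcd(12,19)=1 -> changes
  Option B: v=74, gcd(12,74)=2 -> changes
  Option C: v=10, gcd(12,10)=2 -> changes
  Option D: v=72, gcd(12,72)=12 -> preserves
  Option E: v=21, gcd(12,21)=3 -> changes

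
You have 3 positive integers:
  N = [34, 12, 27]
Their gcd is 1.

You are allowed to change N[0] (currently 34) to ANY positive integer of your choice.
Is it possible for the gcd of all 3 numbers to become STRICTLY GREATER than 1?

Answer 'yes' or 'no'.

Current gcd = 1
gcd of all OTHER numbers (without N[0]=34): gcd([12, 27]) = 3
The new gcd after any change is gcd(3, new_value).
This can be at most 3.
Since 3 > old gcd 1, the gcd CAN increase (e.g., set N[0] = 3).

Answer: yes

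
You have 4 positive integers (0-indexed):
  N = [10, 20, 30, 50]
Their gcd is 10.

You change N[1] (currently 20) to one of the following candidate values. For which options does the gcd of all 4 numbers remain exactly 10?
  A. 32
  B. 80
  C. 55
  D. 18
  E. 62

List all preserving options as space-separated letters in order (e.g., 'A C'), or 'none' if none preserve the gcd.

Answer: B

Derivation:
Old gcd = 10; gcd of others (without N[1]) = 10
New gcd for candidate v: gcd(10, v). Preserves old gcd iff gcd(10, v) = 10.
  Option A: v=32, gcd(10,32)=2 -> changes
  Option B: v=80, gcd(10,80)=10 -> preserves
  Option C: v=55, gcd(10,55)=5 -> changes
  Option D: v=18, gcd(10,18)=2 -> changes
  Option E: v=62, gcd(10,62)=2 -> changes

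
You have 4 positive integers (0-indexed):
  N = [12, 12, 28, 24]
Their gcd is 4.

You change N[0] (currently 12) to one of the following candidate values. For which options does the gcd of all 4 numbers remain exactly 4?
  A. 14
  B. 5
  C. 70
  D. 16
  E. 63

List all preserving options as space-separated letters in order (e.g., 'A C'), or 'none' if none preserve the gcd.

Answer: D

Derivation:
Old gcd = 4; gcd of others (without N[0]) = 4
New gcd for candidate v: gcd(4, v). Preserves old gcd iff gcd(4, v) = 4.
  Option A: v=14, gcd(4,14)=2 -> changes
  Option B: v=5, gcd(4,5)=1 -> changes
  Option C: v=70, gcd(4,70)=2 -> changes
  Option D: v=16, gcd(4,16)=4 -> preserves
  Option E: v=63, gcd(4,63)=1 -> changes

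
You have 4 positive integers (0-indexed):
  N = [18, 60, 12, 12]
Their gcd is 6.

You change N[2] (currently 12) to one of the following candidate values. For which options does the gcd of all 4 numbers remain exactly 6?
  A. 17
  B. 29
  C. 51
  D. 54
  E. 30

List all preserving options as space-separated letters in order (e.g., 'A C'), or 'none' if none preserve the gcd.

Old gcd = 6; gcd of others (without N[2]) = 6
New gcd for candidate v: gcd(6, v). Preserves old gcd iff gcd(6, v) = 6.
  Option A: v=17, gcd(6,17)=1 -> changes
  Option B: v=29, gcd(6,29)=1 -> changes
  Option C: v=51, gcd(6,51)=3 -> changes
  Option D: v=54, gcd(6,54)=6 -> preserves
  Option E: v=30, gcd(6,30)=6 -> preserves

Answer: D E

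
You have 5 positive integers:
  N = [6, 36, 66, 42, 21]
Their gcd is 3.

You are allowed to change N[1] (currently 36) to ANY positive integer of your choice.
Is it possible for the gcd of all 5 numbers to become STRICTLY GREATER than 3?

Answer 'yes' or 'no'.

Current gcd = 3
gcd of all OTHER numbers (without N[1]=36): gcd([6, 66, 42, 21]) = 3
The new gcd after any change is gcd(3, new_value).
This can be at most 3.
Since 3 = old gcd 3, the gcd can only stay the same or decrease.

Answer: no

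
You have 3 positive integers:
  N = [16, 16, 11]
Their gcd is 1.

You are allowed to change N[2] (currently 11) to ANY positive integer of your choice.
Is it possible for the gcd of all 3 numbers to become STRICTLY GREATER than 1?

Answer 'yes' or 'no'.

Answer: yes

Derivation:
Current gcd = 1
gcd of all OTHER numbers (without N[2]=11): gcd([16, 16]) = 16
The new gcd after any change is gcd(16, new_value).
This can be at most 16.
Since 16 > old gcd 1, the gcd CAN increase (e.g., set N[2] = 16).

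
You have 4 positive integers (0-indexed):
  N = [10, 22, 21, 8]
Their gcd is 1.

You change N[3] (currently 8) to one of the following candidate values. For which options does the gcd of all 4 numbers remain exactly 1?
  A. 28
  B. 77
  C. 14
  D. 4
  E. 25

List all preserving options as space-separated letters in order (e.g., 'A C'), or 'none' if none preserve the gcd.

Old gcd = 1; gcd of others (without N[3]) = 1
New gcd for candidate v: gcd(1, v). Preserves old gcd iff gcd(1, v) = 1.
  Option A: v=28, gcd(1,28)=1 -> preserves
  Option B: v=77, gcd(1,77)=1 -> preserves
  Option C: v=14, gcd(1,14)=1 -> preserves
  Option D: v=4, gcd(1,4)=1 -> preserves
  Option E: v=25, gcd(1,25)=1 -> preserves

Answer: A B C D E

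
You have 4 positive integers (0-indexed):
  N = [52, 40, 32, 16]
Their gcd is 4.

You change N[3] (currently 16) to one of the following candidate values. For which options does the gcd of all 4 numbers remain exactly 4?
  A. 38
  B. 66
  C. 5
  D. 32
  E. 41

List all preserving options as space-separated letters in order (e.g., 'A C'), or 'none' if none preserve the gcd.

Answer: D

Derivation:
Old gcd = 4; gcd of others (without N[3]) = 4
New gcd for candidate v: gcd(4, v). Preserves old gcd iff gcd(4, v) = 4.
  Option A: v=38, gcd(4,38)=2 -> changes
  Option B: v=66, gcd(4,66)=2 -> changes
  Option C: v=5, gcd(4,5)=1 -> changes
  Option D: v=32, gcd(4,32)=4 -> preserves
  Option E: v=41, gcd(4,41)=1 -> changes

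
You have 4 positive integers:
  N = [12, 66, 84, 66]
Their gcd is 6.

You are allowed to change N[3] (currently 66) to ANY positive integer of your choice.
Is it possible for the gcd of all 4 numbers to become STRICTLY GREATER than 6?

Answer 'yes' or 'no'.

Answer: no

Derivation:
Current gcd = 6
gcd of all OTHER numbers (without N[3]=66): gcd([12, 66, 84]) = 6
The new gcd after any change is gcd(6, new_value).
This can be at most 6.
Since 6 = old gcd 6, the gcd can only stay the same or decrease.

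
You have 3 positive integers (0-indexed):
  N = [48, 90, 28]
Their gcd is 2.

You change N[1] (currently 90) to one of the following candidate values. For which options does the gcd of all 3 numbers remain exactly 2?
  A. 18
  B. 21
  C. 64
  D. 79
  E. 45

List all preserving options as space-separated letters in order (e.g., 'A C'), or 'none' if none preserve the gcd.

Answer: A

Derivation:
Old gcd = 2; gcd of others (without N[1]) = 4
New gcd for candidate v: gcd(4, v). Preserves old gcd iff gcd(4, v) = 2.
  Option A: v=18, gcd(4,18)=2 -> preserves
  Option B: v=21, gcd(4,21)=1 -> changes
  Option C: v=64, gcd(4,64)=4 -> changes
  Option D: v=79, gcd(4,79)=1 -> changes
  Option E: v=45, gcd(4,45)=1 -> changes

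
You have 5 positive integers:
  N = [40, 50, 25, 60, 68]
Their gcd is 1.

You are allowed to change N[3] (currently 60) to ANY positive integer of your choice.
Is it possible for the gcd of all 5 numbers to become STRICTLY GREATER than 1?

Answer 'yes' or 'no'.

Current gcd = 1
gcd of all OTHER numbers (without N[3]=60): gcd([40, 50, 25, 68]) = 1
The new gcd after any change is gcd(1, new_value).
This can be at most 1.
Since 1 = old gcd 1, the gcd can only stay the same or decrease.

Answer: no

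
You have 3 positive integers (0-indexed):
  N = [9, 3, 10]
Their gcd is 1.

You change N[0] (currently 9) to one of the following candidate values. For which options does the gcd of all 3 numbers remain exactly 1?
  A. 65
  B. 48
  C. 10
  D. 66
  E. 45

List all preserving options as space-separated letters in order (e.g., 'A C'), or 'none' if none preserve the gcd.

Answer: A B C D E

Derivation:
Old gcd = 1; gcd of others (without N[0]) = 1
New gcd for candidate v: gcd(1, v). Preserves old gcd iff gcd(1, v) = 1.
  Option A: v=65, gcd(1,65)=1 -> preserves
  Option B: v=48, gcd(1,48)=1 -> preserves
  Option C: v=10, gcd(1,10)=1 -> preserves
  Option D: v=66, gcd(1,66)=1 -> preserves
  Option E: v=45, gcd(1,45)=1 -> preserves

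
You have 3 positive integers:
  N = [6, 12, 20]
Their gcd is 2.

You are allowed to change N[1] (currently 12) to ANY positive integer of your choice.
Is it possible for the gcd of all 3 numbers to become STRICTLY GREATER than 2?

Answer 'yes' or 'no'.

Current gcd = 2
gcd of all OTHER numbers (without N[1]=12): gcd([6, 20]) = 2
The new gcd after any change is gcd(2, new_value).
This can be at most 2.
Since 2 = old gcd 2, the gcd can only stay the same or decrease.

Answer: no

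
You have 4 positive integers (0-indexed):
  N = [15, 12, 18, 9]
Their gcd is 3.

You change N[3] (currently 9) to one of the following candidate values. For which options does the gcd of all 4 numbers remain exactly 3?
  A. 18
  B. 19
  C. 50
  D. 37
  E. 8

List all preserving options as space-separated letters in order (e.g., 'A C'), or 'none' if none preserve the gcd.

Old gcd = 3; gcd of others (without N[3]) = 3
New gcd for candidate v: gcd(3, v). Preserves old gcd iff gcd(3, v) = 3.
  Option A: v=18, gcd(3,18)=3 -> preserves
  Option B: v=19, gcd(3,19)=1 -> changes
  Option C: v=50, gcd(3,50)=1 -> changes
  Option D: v=37, gcd(3,37)=1 -> changes
  Option E: v=8, gcd(3,8)=1 -> changes

Answer: A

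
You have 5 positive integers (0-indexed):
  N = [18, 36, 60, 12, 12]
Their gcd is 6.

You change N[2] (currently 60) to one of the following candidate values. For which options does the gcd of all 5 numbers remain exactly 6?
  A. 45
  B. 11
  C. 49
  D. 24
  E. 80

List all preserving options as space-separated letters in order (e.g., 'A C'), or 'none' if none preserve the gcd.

Answer: D

Derivation:
Old gcd = 6; gcd of others (without N[2]) = 6
New gcd for candidate v: gcd(6, v). Preserves old gcd iff gcd(6, v) = 6.
  Option A: v=45, gcd(6,45)=3 -> changes
  Option B: v=11, gcd(6,11)=1 -> changes
  Option C: v=49, gcd(6,49)=1 -> changes
  Option D: v=24, gcd(6,24)=6 -> preserves
  Option E: v=80, gcd(6,80)=2 -> changes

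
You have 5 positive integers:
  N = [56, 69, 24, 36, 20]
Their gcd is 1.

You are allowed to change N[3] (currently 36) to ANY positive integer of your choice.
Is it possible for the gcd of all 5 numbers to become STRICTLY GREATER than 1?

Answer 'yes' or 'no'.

Current gcd = 1
gcd of all OTHER numbers (without N[3]=36): gcd([56, 69, 24, 20]) = 1
The new gcd after any change is gcd(1, new_value).
This can be at most 1.
Since 1 = old gcd 1, the gcd can only stay the same or decrease.

Answer: no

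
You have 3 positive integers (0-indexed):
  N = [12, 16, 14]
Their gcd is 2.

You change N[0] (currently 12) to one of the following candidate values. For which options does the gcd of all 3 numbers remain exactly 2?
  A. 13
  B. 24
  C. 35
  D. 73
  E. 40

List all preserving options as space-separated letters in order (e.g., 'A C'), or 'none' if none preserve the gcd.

Answer: B E

Derivation:
Old gcd = 2; gcd of others (without N[0]) = 2
New gcd for candidate v: gcd(2, v). Preserves old gcd iff gcd(2, v) = 2.
  Option A: v=13, gcd(2,13)=1 -> changes
  Option B: v=24, gcd(2,24)=2 -> preserves
  Option C: v=35, gcd(2,35)=1 -> changes
  Option D: v=73, gcd(2,73)=1 -> changes
  Option E: v=40, gcd(2,40)=2 -> preserves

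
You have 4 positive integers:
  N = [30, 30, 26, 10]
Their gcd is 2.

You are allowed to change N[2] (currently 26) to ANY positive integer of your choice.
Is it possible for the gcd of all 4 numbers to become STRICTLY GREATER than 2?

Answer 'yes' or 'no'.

Answer: yes

Derivation:
Current gcd = 2
gcd of all OTHER numbers (without N[2]=26): gcd([30, 30, 10]) = 10
The new gcd after any change is gcd(10, new_value).
This can be at most 10.
Since 10 > old gcd 2, the gcd CAN increase (e.g., set N[2] = 10).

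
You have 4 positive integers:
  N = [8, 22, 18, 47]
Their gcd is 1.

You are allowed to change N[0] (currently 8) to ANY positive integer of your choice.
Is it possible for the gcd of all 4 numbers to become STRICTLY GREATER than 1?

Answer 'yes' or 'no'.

Current gcd = 1
gcd of all OTHER numbers (without N[0]=8): gcd([22, 18, 47]) = 1
The new gcd after any change is gcd(1, new_value).
This can be at most 1.
Since 1 = old gcd 1, the gcd can only stay the same or decrease.

Answer: no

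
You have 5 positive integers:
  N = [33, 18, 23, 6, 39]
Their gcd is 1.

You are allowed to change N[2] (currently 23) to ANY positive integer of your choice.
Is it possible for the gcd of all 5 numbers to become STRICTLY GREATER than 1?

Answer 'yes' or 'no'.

Current gcd = 1
gcd of all OTHER numbers (without N[2]=23): gcd([33, 18, 6, 39]) = 3
The new gcd after any change is gcd(3, new_value).
This can be at most 3.
Since 3 > old gcd 1, the gcd CAN increase (e.g., set N[2] = 3).

Answer: yes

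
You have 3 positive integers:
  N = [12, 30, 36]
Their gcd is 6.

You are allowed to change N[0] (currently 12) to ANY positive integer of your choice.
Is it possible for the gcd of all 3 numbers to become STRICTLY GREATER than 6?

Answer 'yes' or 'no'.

Current gcd = 6
gcd of all OTHER numbers (without N[0]=12): gcd([30, 36]) = 6
The new gcd after any change is gcd(6, new_value).
This can be at most 6.
Since 6 = old gcd 6, the gcd can only stay the same or decrease.

Answer: no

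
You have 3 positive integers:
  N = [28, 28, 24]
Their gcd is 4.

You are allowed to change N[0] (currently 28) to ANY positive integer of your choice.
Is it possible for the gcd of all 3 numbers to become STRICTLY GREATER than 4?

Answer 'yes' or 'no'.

Answer: no

Derivation:
Current gcd = 4
gcd of all OTHER numbers (without N[0]=28): gcd([28, 24]) = 4
The new gcd after any change is gcd(4, new_value).
This can be at most 4.
Since 4 = old gcd 4, the gcd can only stay the same or decrease.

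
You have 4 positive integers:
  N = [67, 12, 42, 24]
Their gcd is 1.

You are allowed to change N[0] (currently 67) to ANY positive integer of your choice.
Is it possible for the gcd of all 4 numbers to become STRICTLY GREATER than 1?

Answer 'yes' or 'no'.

Answer: yes

Derivation:
Current gcd = 1
gcd of all OTHER numbers (without N[0]=67): gcd([12, 42, 24]) = 6
The new gcd after any change is gcd(6, new_value).
This can be at most 6.
Since 6 > old gcd 1, the gcd CAN increase (e.g., set N[0] = 6).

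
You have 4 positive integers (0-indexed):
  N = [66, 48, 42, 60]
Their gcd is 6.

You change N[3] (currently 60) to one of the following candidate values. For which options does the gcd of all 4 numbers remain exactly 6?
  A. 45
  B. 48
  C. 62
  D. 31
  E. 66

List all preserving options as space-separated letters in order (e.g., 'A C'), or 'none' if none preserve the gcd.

Old gcd = 6; gcd of others (without N[3]) = 6
New gcd for candidate v: gcd(6, v). Preserves old gcd iff gcd(6, v) = 6.
  Option A: v=45, gcd(6,45)=3 -> changes
  Option B: v=48, gcd(6,48)=6 -> preserves
  Option C: v=62, gcd(6,62)=2 -> changes
  Option D: v=31, gcd(6,31)=1 -> changes
  Option E: v=66, gcd(6,66)=6 -> preserves

Answer: B E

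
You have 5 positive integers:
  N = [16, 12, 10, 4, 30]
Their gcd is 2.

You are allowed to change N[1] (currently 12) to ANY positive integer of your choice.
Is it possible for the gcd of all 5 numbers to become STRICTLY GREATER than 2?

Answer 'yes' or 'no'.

Current gcd = 2
gcd of all OTHER numbers (without N[1]=12): gcd([16, 10, 4, 30]) = 2
The new gcd after any change is gcd(2, new_value).
This can be at most 2.
Since 2 = old gcd 2, the gcd can only stay the same or decrease.

Answer: no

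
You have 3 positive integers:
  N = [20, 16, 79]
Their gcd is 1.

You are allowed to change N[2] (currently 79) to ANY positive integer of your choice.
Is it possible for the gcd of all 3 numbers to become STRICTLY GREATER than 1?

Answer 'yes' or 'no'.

Current gcd = 1
gcd of all OTHER numbers (without N[2]=79): gcd([20, 16]) = 4
The new gcd after any change is gcd(4, new_value).
This can be at most 4.
Since 4 > old gcd 1, the gcd CAN increase (e.g., set N[2] = 4).

Answer: yes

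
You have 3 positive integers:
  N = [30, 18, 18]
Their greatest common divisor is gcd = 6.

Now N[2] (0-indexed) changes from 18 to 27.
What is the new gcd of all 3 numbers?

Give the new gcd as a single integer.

Numbers: [30, 18, 18], gcd = 6
Change: index 2, 18 -> 27
gcd of the OTHER numbers (without index 2): gcd([30, 18]) = 6
New gcd = gcd(g_others, new_val) = gcd(6, 27) = 3

Answer: 3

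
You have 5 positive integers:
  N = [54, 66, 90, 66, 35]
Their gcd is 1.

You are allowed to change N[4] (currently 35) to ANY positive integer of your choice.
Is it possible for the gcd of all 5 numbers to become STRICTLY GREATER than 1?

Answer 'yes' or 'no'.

Answer: yes

Derivation:
Current gcd = 1
gcd of all OTHER numbers (without N[4]=35): gcd([54, 66, 90, 66]) = 6
The new gcd after any change is gcd(6, new_value).
This can be at most 6.
Since 6 > old gcd 1, the gcd CAN increase (e.g., set N[4] = 6).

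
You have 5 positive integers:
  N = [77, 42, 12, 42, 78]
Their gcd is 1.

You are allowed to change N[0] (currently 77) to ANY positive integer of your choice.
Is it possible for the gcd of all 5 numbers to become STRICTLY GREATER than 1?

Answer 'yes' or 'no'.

Answer: yes

Derivation:
Current gcd = 1
gcd of all OTHER numbers (without N[0]=77): gcd([42, 12, 42, 78]) = 6
The new gcd after any change is gcd(6, new_value).
This can be at most 6.
Since 6 > old gcd 1, the gcd CAN increase (e.g., set N[0] = 6).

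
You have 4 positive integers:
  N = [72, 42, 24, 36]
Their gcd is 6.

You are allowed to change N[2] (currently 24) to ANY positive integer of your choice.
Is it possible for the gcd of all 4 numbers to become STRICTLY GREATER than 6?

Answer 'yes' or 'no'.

Current gcd = 6
gcd of all OTHER numbers (without N[2]=24): gcd([72, 42, 36]) = 6
The new gcd after any change is gcd(6, new_value).
This can be at most 6.
Since 6 = old gcd 6, the gcd can only stay the same or decrease.

Answer: no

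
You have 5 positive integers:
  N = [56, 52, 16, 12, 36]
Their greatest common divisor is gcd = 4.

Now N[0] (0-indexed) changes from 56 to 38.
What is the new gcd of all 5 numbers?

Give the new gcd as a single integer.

Answer: 2

Derivation:
Numbers: [56, 52, 16, 12, 36], gcd = 4
Change: index 0, 56 -> 38
gcd of the OTHER numbers (without index 0): gcd([52, 16, 12, 36]) = 4
New gcd = gcd(g_others, new_val) = gcd(4, 38) = 2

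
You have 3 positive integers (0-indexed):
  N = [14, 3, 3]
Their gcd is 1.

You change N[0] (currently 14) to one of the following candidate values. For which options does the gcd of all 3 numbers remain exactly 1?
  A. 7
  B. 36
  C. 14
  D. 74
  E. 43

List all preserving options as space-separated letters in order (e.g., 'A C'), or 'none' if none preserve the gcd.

Answer: A C D E

Derivation:
Old gcd = 1; gcd of others (without N[0]) = 3
New gcd for candidate v: gcd(3, v). Preserves old gcd iff gcd(3, v) = 1.
  Option A: v=7, gcd(3,7)=1 -> preserves
  Option B: v=36, gcd(3,36)=3 -> changes
  Option C: v=14, gcd(3,14)=1 -> preserves
  Option D: v=74, gcd(3,74)=1 -> preserves
  Option E: v=43, gcd(3,43)=1 -> preserves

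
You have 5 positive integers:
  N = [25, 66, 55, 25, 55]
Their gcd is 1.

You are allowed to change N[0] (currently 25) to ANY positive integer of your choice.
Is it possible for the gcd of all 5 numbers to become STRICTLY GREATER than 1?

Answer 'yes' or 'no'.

Answer: no

Derivation:
Current gcd = 1
gcd of all OTHER numbers (without N[0]=25): gcd([66, 55, 25, 55]) = 1
The new gcd after any change is gcd(1, new_value).
This can be at most 1.
Since 1 = old gcd 1, the gcd can only stay the same or decrease.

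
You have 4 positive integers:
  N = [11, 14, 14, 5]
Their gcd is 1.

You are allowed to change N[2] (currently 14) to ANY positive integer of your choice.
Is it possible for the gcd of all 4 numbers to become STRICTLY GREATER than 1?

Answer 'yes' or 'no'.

Answer: no

Derivation:
Current gcd = 1
gcd of all OTHER numbers (without N[2]=14): gcd([11, 14, 5]) = 1
The new gcd after any change is gcd(1, new_value).
This can be at most 1.
Since 1 = old gcd 1, the gcd can only stay the same or decrease.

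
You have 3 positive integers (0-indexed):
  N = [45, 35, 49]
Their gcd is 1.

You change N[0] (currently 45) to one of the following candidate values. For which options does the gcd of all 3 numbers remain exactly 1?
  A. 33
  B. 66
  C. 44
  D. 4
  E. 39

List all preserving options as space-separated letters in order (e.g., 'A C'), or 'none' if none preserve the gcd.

Answer: A B C D E

Derivation:
Old gcd = 1; gcd of others (without N[0]) = 7
New gcd for candidate v: gcd(7, v). Preserves old gcd iff gcd(7, v) = 1.
  Option A: v=33, gcd(7,33)=1 -> preserves
  Option B: v=66, gcd(7,66)=1 -> preserves
  Option C: v=44, gcd(7,44)=1 -> preserves
  Option D: v=4, gcd(7,4)=1 -> preserves
  Option E: v=39, gcd(7,39)=1 -> preserves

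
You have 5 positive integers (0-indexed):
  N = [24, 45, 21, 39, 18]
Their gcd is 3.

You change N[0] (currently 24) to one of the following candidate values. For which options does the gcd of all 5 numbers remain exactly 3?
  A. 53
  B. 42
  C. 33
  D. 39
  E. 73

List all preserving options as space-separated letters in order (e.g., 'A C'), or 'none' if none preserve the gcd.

Answer: B C D

Derivation:
Old gcd = 3; gcd of others (without N[0]) = 3
New gcd for candidate v: gcd(3, v). Preserves old gcd iff gcd(3, v) = 3.
  Option A: v=53, gcd(3,53)=1 -> changes
  Option B: v=42, gcd(3,42)=3 -> preserves
  Option C: v=33, gcd(3,33)=3 -> preserves
  Option D: v=39, gcd(3,39)=3 -> preserves
  Option E: v=73, gcd(3,73)=1 -> changes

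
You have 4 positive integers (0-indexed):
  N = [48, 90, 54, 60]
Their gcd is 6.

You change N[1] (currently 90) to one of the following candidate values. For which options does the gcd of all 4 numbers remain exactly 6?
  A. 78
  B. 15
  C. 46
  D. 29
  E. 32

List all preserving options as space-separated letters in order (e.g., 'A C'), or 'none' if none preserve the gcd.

Answer: A

Derivation:
Old gcd = 6; gcd of others (without N[1]) = 6
New gcd for candidate v: gcd(6, v). Preserves old gcd iff gcd(6, v) = 6.
  Option A: v=78, gcd(6,78)=6 -> preserves
  Option B: v=15, gcd(6,15)=3 -> changes
  Option C: v=46, gcd(6,46)=2 -> changes
  Option D: v=29, gcd(6,29)=1 -> changes
  Option E: v=32, gcd(6,32)=2 -> changes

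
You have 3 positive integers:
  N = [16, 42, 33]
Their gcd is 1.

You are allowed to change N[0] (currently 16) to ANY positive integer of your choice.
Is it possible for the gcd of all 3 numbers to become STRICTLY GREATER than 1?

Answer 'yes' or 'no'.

Current gcd = 1
gcd of all OTHER numbers (without N[0]=16): gcd([42, 33]) = 3
The new gcd after any change is gcd(3, new_value).
This can be at most 3.
Since 3 > old gcd 1, the gcd CAN increase (e.g., set N[0] = 3).

Answer: yes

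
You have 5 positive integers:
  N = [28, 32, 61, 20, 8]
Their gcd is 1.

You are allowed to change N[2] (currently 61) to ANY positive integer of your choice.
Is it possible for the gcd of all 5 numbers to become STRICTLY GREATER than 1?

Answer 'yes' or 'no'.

Answer: yes

Derivation:
Current gcd = 1
gcd of all OTHER numbers (without N[2]=61): gcd([28, 32, 20, 8]) = 4
The new gcd after any change is gcd(4, new_value).
This can be at most 4.
Since 4 > old gcd 1, the gcd CAN increase (e.g., set N[2] = 4).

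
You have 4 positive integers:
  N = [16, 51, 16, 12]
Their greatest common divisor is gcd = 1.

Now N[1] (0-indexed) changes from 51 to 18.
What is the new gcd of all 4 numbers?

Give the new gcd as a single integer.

Numbers: [16, 51, 16, 12], gcd = 1
Change: index 1, 51 -> 18
gcd of the OTHER numbers (without index 1): gcd([16, 16, 12]) = 4
New gcd = gcd(g_others, new_val) = gcd(4, 18) = 2

Answer: 2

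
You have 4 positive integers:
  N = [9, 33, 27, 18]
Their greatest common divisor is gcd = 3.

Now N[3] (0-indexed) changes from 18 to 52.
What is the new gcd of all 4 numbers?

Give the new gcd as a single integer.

Answer: 1

Derivation:
Numbers: [9, 33, 27, 18], gcd = 3
Change: index 3, 18 -> 52
gcd of the OTHER numbers (without index 3): gcd([9, 33, 27]) = 3
New gcd = gcd(g_others, new_val) = gcd(3, 52) = 1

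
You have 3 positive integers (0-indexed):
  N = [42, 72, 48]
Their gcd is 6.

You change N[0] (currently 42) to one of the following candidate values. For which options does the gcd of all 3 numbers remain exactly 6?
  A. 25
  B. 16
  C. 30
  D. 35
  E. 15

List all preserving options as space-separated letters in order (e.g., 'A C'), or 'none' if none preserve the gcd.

Old gcd = 6; gcd of others (without N[0]) = 24
New gcd for candidate v: gcd(24, v). Preserves old gcd iff gcd(24, v) = 6.
  Option A: v=25, gcd(24,25)=1 -> changes
  Option B: v=16, gcd(24,16)=8 -> changes
  Option C: v=30, gcd(24,30)=6 -> preserves
  Option D: v=35, gcd(24,35)=1 -> changes
  Option E: v=15, gcd(24,15)=3 -> changes

Answer: C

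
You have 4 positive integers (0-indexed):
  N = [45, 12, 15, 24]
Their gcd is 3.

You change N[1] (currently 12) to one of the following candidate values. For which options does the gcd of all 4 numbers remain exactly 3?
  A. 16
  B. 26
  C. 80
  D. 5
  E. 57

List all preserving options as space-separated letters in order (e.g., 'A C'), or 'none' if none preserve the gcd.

Old gcd = 3; gcd of others (without N[1]) = 3
New gcd for candidate v: gcd(3, v). Preserves old gcd iff gcd(3, v) = 3.
  Option A: v=16, gcd(3,16)=1 -> changes
  Option B: v=26, gcd(3,26)=1 -> changes
  Option C: v=80, gcd(3,80)=1 -> changes
  Option D: v=5, gcd(3,5)=1 -> changes
  Option E: v=57, gcd(3,57)=3 -> preserves

Answer: E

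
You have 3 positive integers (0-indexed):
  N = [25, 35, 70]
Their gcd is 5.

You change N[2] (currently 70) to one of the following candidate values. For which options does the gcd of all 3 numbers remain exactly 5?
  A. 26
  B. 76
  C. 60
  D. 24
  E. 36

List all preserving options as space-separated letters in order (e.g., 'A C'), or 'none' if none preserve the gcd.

Answer: C

Derivation:
Old gcd = 5; gcd of others (without N[2]) = 5
New gcd for candidate v: gcd(5, v). Preserves old gcd iff gcd(5, v) = 5.
  Option A: v=26, gcd(5,26)=1 -> changes
  Option B: v=76, gcd(5,76)=1 -> changes
  Option C: v=60, gcd(5,60)=5 -> preserves
  Option D: v=24, gcd(5,24)=1 -> changes
  Option E: v=36, gcd(5,36)=1 -> changes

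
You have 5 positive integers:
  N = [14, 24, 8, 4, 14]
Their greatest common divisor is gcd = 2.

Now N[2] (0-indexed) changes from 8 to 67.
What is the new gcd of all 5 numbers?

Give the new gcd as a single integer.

Answer: 1

Derivation:
Numbers: [14, 24, 8, 4, 14], gcd = 2
Change: index 2, 8 -> 67
gcd of the OTHER numbers (without index 2): gcd([14, 24, 4, 14]) = 2
New gcd = gcd(g_others, new_val) = gcd(2, 67) = 1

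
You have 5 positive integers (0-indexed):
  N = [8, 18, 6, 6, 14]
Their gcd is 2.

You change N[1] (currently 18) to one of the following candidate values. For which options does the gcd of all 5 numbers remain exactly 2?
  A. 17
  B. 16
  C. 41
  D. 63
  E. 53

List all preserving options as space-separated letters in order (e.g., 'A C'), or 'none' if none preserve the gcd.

Answer: B

Derivation:
Old gcd = 2; gcd of others (without N[1]) = 2
New gcd for candidate v: gcd(2, v). Preserves old gcd iff gcd(2, v) = 2.
  Option A: v=17, gcd(2,17)=1 -> changes
  Option B: v=16, gcd(2,16)=2 -> preserves
  Option C: v=41, gcd(2,41)=1 -> changes
  Option D: v=63, gcd(2,63)=1 -> changes
  Option E: v=53, gcd(2,53)=1 -> changes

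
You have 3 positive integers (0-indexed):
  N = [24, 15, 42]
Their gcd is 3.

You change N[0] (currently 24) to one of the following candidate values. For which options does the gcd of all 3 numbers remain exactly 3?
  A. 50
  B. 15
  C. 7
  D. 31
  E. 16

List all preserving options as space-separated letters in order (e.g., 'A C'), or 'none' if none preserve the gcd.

Answer: B

Derivation:
Old gcd = 3; gcd of others (without N[0]) = 3
New gcd for candidate v: gcd(3, v). Preserves old gcd iff gcd(3, v) = 3.
  Option A: v=50, gcd(3,50)=1 -> changes
  Option B: v=15, gcd(3,15)=3 -> preserves
  Option C: v=7, gcd(3,7)=1 -> changes
  Option D: v=31, gcd(3,31)=1 -> changes
  Option E: v=16, gcd(3,16)=1 -> changes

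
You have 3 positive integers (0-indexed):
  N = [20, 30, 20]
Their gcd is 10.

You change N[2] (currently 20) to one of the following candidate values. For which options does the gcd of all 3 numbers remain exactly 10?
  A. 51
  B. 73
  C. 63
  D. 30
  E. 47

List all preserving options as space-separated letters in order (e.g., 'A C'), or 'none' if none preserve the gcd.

Old gcd = 10; gcd of others (without N[2]) = 10
New gcd for candidate v: gcd(10, v). Preserves old gcd iff gcd(10, v) = 10.
  Option A: v=51, gcd(10,51)=1 -> changes
  Option B: v=73, gcd(10,73)=1 -> changes
  Option C: v=63, gcd(10,63)=1 -> changes
  Option D: v=30, gcd(10,30)=10 -> preserves
  Option E: v=47, gcd(10,47)=1 -> changes

Answer: D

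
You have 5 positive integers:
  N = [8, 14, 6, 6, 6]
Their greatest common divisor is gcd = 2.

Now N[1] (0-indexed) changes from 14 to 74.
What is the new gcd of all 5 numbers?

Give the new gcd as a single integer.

Answer: 2

Derivation:
Numbers: [8, 14, 6, 6, 6], gcd = 2
Change: index 1, 14 -> 74
gcd of the OTHER numbers (without index 1): gcd([8, 6, 6, 6]) = 2
New gcd = gcd(g_others, new_val) = gcd(2, 74) = 2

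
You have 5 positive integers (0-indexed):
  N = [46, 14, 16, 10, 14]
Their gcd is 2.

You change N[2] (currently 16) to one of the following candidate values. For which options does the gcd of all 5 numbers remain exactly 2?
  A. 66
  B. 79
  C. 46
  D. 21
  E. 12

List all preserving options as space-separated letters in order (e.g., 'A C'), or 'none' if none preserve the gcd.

Answer: A C E

Derivation:
Old gcd = 2; gcd of others (without N[2]) = 2
New gcd for candidate v: gcd(2, v). Preserves old gcd iff gcd(2, v) = 2.
  Option A: v=66, gcd(2,66)=2 -> preserves
  Option B: v=79, gcd(2,79)=1 -> changes
  Option C: v=46, gcd(2,46)=2 -> preserves
  Option D: v=21, gcd(2,21)=1 -> changes
  Option E: v=12, gcd(2,12)=2 -> preserves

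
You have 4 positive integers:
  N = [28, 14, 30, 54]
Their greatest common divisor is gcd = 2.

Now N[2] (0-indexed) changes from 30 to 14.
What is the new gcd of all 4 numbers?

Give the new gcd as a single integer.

Answer: 2

Derivation:
Numbers: [28, 14, 30, 54], gcd = 2
Change: index 2, 30 -> 14
gcd of the OTHER numbers (without index 2): gcd([28, 14, 54]) = 2
New gcd = gcd(g_others, new_val) = gcd(2, 14) = 2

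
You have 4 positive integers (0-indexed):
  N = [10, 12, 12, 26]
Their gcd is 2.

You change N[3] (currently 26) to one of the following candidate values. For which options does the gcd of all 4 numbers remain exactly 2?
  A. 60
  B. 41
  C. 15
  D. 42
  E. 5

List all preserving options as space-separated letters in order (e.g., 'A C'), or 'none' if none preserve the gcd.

Answer: A D

Derivation:
Old gcd = 2; gcd of others (without N[3]) = 2
New gcd for candidate v: gcd(2, v). Preserves old gcd iff gcd(2, v) = 2.
  Option A: v=60, gcd(2,60)=2 -> preserves
  Option B: v=41, gcd(2,41)=1 -> changes
  Option C: v=15, gcd(2,15)=1 -> changes
  Option D: v=42, gcd(2,42)=2 -> preserves
  Option E: v=5, gcd(2,5)=1 -> changes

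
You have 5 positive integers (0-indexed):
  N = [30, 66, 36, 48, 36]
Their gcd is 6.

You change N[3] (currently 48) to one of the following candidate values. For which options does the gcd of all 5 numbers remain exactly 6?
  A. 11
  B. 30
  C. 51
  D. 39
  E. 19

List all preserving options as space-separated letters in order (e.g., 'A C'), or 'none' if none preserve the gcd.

Answer: B

Derivation:
Old gcd = 6; gcd of others (without N[3]) = 6
New gcd for candidate v: gcd(6, v). Preserves old gcd iff gcd(6, v) = 6.
  Option A: v=11, gcd(6,11)=1 -> changes
  Option B: v=30, gcd(6,30)=6 -> preserves
  Option C: v=51, gcd(6,51)=3 -> changes
  Option D: v=39, gcd(6,39)=3 -> changes
  Option E: v=19, gcd(6,19)=1 -> changes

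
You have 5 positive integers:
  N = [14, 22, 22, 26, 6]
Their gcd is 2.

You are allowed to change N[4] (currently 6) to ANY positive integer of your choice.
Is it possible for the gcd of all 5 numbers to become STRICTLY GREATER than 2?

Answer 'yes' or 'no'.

Answer: no

Derivation:
Current gcd = 2
gcd of all OTHER numbers (without N[4]=6): gcd([14, 22, 22, 26]) = 2
The new gcd after any change is gcd(2, new_value).
This can be at most 2.
Since 2 = old gcd 2, the gcd can only stay the same or decrease.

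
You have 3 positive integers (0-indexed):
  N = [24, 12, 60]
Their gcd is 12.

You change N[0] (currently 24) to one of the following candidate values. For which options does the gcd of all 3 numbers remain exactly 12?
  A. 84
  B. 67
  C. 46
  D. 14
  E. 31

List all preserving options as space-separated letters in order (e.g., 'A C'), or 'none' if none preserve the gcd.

Answer: A

Derivation:
Old gcd = 12; gcd of others (without N[0]) = 12
New gcd for candidate v: gcd(12, v). Preserves old gcd iff gcd(12, v) = 12.
  Option A: v=84, gcd(12,84)=12 -> preserves
  Option B: v=67, gcd(12,67)=1 -> changes
  Option C: v=46, gcd(12,46)=2 -> changes
  Option D: v=14, gcd(12,14)=2 -> changes
  Option E: v=31, gcd(12,31)=1 -> changes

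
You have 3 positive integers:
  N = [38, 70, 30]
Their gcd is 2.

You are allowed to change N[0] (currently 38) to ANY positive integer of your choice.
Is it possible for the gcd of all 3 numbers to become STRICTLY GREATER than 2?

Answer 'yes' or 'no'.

Answer: yes

Derivation:
Current gcd = 2
gcd of all OTHER numbers (without N[0]=38): gcd([70, 30]) = 10
The new gcd after any change is gcd(10, new_value).
This can be at most 10.
Since 10 > old gcd 2, the gcd CAN increase (e.g., set N[0] = 10).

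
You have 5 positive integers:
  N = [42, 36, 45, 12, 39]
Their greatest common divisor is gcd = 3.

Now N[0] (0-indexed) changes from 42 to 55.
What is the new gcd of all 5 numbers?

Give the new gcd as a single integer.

Answer: 1

Derivation:
Numbers: [42, 36, 45, 12, 39], gcd = 3
Change: index 0, 42 -> 55
gcd of the OTHER numbers (without index 0): gcd([36, 45, 12, 39]) = 3
New gcd = gcd(g_others, new_val) = gcd(3, 55) = 1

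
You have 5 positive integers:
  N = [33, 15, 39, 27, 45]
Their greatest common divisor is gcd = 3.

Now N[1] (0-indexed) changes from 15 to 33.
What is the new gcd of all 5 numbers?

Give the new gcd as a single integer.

Answer: 3

Derivation:
Numbers: [33, 15, 39, 27, 45], gcd = 3
Change: index 1, 15 -> 33
gcd of the OTHER numbers (without index 1): gcd([33, 39, 27, 45]) = 3
New gcd = gcd(g_others, new_val) = gcd(3, 33) = 3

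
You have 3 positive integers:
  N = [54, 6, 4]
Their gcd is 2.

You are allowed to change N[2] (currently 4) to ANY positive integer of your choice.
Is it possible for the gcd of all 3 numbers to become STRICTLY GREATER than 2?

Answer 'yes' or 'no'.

Answer: yes

Derivation:
Current gcd = 2
gcd of all OTHER numbers (without N[2]=4): gcd([54, 6]) = 6
The new gcd after any change is gcd(6, new_value).
This can be at most 6.
Since 6 > old gcd 2, the gcd CAN increase (e.g., set N[2] = 6).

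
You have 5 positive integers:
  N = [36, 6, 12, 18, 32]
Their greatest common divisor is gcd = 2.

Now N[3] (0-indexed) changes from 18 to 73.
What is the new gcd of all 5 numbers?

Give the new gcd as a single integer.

Answer: 1

Derivation:
Numbers: [36, 6, 12, 18, 32], gcd = 2
Change: index 3, 18 -> 73
gcd of the OTHER numbers (without index 3): gcd([36, 6, 12, 32]) = 2
New gcd = gcd(g_others, new_val) = gcd(2, 73) = 1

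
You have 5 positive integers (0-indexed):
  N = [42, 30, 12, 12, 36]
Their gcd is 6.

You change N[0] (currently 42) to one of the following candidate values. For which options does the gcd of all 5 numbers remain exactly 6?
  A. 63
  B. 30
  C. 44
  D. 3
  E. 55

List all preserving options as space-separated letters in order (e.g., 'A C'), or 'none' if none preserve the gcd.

Answer: B

Derivation:
Old gcd = 6; gcd of others (without N[0]) = 6
New gcd for candidate v: gcd(6, v). Preserves old gcd iff gcd(6, v) = 6.
  Option A: v=63, gcd(6,63)=3 -> changes
  Option B: v=30, gcd(6,30)=6 -> preserves
  Option C: v=44, gcd(6,44)=2 -> changes
  Option D: v=3, gcd(6,3)=3 -> changes
  Option E: v=55, gcd(6,55)=1 -> changes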